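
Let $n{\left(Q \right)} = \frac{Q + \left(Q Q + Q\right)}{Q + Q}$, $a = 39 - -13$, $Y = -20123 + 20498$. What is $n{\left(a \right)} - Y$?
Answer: $-348$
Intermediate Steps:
$Y = 375$
$a = 52$ ($a = 39 + 13 = 52$)
$n{\left(Q \right)} = \frac{Q^{2} + 2 Q}{2 Q}$ ($n{\left(Q \right)} = \frac{Q + \left(Q^{2} + Q\right)}{2 Q} = \left(Q + \left(Q + Q^{2}\right)\right) \frac{1}{2 Q} = \left(Q^{2} + 2 Q\right) \frac{1}{2 Q} = \frac{Q^{2} + 2 Q}{2 Q}$)
$n{\left(a \right)} - Y = \left(1 + \frac{1}{2} \cdot 52\right) - 375 = \left(1 + 26\right) - 375 = 27 - 375 = -348$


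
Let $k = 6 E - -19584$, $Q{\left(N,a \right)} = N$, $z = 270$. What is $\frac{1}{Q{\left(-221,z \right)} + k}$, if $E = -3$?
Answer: $\frac{1}{19345} \approx 5.1693 \cdot 10^{-5}$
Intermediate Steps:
$k = 19566$ ($k = 6 \left(-3\right) - -19584 = -18 + 19584 = 19566$)
$\frac{1}{Q{\left(-221,z \right)} + k} = \frac{1}{-221 + 19566} = \frac{1}{19345}$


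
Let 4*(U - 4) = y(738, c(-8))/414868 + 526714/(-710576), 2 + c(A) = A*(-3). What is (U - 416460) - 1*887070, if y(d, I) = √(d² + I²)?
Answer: -1852508845309/1421152 + √136282/829736 ≈ -1.3035e+6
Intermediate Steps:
c(A) = -2 - 3*A (c(A) = -2 + A*(-3) = -2 - 3*A)
y(d, I) = √(I² + d²)
U = 5421251/1421152 + √136282/829736 (U = 4 + (√((-2 - 3*(-8))² + 738²)/414868 + 526714/(-710576))/4 = 4 + (√((-2 + 24)² + 544644)*(1/414868) + 526714*(-1/710576))/4 = 4 + (√(22² + 544644)*(1/414868) - 263357/355288)/4 = 4 + (√(484 + 544644)*(1/414868) - 263357/355288)/4 = 4 + (√545128*(1/414868) - 263357/355288)/4 = 4 + ((2*√136282)*(1/414868) - 263357/355288)/4 = 4 + (√136282/207434 - 263357/355288)/4 = 4 + (-263357/355288 + √136282/207434)/4 = 4 + (-263357/1421152 + √136282/829736) = 5421251/1421152 + √136282/829736 ≈ 3.8151)
(U - 416460) - 1*887070 = ((5421251/1421152 + √136282/829736) - 416460) - 1*887070 = (-591847540669/1421152 + √136282/829736) - 887070 = -1852508845309/1421152 + √136282/829736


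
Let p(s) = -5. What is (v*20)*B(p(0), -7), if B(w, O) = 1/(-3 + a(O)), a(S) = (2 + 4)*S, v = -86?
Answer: 344/9 ≈ 38.222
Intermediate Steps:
a(S) = 6*S
B(w, O) = 1/(-3 + 6*O)
(v*20)*B(p(0), -7) = (-86*20)*(1/(3*(-1 + 2*(-7)))) = -1720/(3*(-1 - 14)) = -1720/(3*(-15)) = -1720*(-1)/(3*15) = -1720*(-1/45) = 344/9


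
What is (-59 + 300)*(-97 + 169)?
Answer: 17352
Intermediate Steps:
(-59 + 300)*(-97 + 169) = 241*72 = 17352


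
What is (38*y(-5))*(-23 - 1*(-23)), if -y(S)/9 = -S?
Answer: 0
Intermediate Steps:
y(S) = 9*S (y(S) = -(-9)*S = 9*S)
(38*y(-5))*(-23 - 1*(-23)) = (38*(9*(-5)))*(-23 - 1*(-23)) = (38*(-45))*(-23 + 23) = -1710*0 = 0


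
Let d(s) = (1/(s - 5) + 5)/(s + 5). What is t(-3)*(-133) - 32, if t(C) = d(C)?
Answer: -5699/16 ≈ -356.19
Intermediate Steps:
d(s) = (5 + 1/(-5 + s))/(5 + s) (d(s) = (1/(-5 + s) + 5)/(5 + s) = (5 + 1/(-5 + s))/(5 + s))
t(C) = (-24 + 5*C)/(-25 + C**2)
t(-3)*(-133) - 32 = ((-24 + 5*(-3))/(-25 + (-3)**2))*(-133) - 32 = ((-24 - 15)/(-25 + 9))*(-133) - 32 = (-39/(-16))*(-133) - 32 = -1/16*(-39)*(-133) - 32 = (39/16)*(-133) - 32 = -5187/16 - 32 = -5699/16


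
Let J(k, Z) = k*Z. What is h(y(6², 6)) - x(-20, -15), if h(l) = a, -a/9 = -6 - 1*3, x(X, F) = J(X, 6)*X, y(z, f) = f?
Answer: -2319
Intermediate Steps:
J(k, Z) = Z*k
x(X, F) = 6*X² (x(X, F) = (6*X)*X = 6*X²)
a = 81 (a = -9*(-6 - 1*3) = -9*(-6 - 3) = -9*(-9) = 81)
h(l) = 81
h(y(6², 6)) - x(-20, -15) = 81 - 6*(-20)² = 81 - 6*400 = 81 - 1*2400 = 81 - 2400 = -2319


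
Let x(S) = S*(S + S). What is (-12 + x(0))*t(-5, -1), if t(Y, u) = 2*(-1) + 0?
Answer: 24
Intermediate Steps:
x(S) = 2*S² (x(S) = S*(2*S) = 2*S²)
t(Y, u) = -2 (t(Y, u) = -2 + 0 = -2)
(-12 + x(0))*t(-5, -1) = (-12 + 2*0²)*(-2) = (-12 + 2*0)*(-2) = (-12 + 0)*(-2) = -12*(-2) = 24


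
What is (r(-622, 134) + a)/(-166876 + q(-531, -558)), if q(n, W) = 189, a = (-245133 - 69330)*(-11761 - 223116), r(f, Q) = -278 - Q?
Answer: -73860125639/166687 ≈ -4.4311e+5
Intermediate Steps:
a = 73860126051 (a = -314463*(-234877) = 73860126051)
(r(-622, 134) + a)/(-166876 + q(-531, -558)) = ((-278 - 1*134) + 73860126051)/(-166876 + 189) = ((-278 - 134) + 73860126051)/(-166687) = (-412 + 73860126051)*(-1/166687) = 73860125639*(-1/166687) = -73860125639/166687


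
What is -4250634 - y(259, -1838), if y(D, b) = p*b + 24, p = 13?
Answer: -4226764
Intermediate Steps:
y(D, b) = 24 + 13*b (y(D, b) = 13*b + 24 = 24 + 13*b)
-4250634 - y(259, -1838) = -4250634 - (24 + 13*(-1838)) = -4250634 - (24 - 23894) = -4250634 - 1*(-23870) = -4250634 + 23870 = -4226764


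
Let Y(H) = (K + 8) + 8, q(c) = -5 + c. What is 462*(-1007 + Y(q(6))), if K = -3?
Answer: -459228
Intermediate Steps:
Y(H) = 13 (Y(H) = (-3 + 8) + 8 = 5 + 8 = 13)
462*(-1007 + Y(q(6))) = 462*(-1007 + 13) = 462*(-994) = -459228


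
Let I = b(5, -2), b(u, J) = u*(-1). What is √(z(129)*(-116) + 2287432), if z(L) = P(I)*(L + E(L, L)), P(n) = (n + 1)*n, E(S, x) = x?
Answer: 2*√422218 ≈ 1299.6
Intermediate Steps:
b(u, J) = -u
I = -5 (I = -1*5 = -5)
P(n) = n*(1 + n) (P(n) = (1 + n)*n = n*(1 + n))
z(L) = 40*L (z(L) = (-5*(1 - 5))*(L + L) = (-5*(-4))*(2*L) = 20*(2*L) = 40*L)
√(z(129)*(-116) + 2287432) = √((40*129)*(-116) + 2287432) = √(5160*(-116) + 2287432) = √(-598560 + 2287432) = √1688872 = 2*√422218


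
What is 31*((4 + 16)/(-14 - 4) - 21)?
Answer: -6169/9 ≈ -685.44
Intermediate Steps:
31*((4 + 16)/(-14 - 4) - 21) = 31*(20/(-18) - 21) = 31*(20*(-1/18) - 21) = 31*(-10/9 - 21) = 31*(-199/9) = -6169/9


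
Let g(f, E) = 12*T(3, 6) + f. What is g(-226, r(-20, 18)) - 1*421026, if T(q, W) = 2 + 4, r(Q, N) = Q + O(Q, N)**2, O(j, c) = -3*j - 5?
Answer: -421180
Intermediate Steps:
O(j, c) = -5 - 3*j
r(Q, N) = Q + (-5 - 3*Q)**2
T(q, W) = 6
g(f, E) = 72 + f (g(f, E) = 12*6 + f = 72 + f)
g(-226, r(-20, 18)) - 1*421026 = (72 - 226) - 1*421026 = -154 - 421026 = -421180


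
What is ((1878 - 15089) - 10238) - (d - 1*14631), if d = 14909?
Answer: -23727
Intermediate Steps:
((1878 - 15089) - 10238) - (d - 1*14631) = ((1878 - 15089) - 10238) - (14909 - 1*14631) = (-13211 - 10238) - (14909 - 14631) = -23449 - 1*278 = -23449 - 278 = -23727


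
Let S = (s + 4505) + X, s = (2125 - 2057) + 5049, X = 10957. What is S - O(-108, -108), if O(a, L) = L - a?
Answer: 20579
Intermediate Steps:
s = 5117 (s = 68 + 5049 = 5117)
S = 20579 (S = (5117 + 4505) + 10957 = 9622 + 10957 = 20579)
S - O(-108, -108) = 20579 - (-108 - 1*(-108)) = 20579 - (-108 + 108) = 20579 - 1*0 = 20579 + 0 = 20579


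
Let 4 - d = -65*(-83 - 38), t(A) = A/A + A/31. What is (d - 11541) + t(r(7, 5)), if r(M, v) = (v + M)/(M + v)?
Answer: -601430/31 ≈ -19401.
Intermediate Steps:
r(M, v) = 1 (r(M, v) = (M + v)/(M + v) = 1)
t(A) = 1 + A/31 (t(A) = 1 + A*(1/31) = 1 + A/31)
d = -7861 (d = 4 - (-65)*(-83 - 38) = 4 - (-65)*(-121) = 4 - 1*7865 = 4 - 7865 = -7861)
(d - 11541) + t(r(7, 5)) = (-7861 - 11541) + (1 + (1/31)*1) = -19402 + (1 + 1/31) = -19402 + 32/31 = -601430/31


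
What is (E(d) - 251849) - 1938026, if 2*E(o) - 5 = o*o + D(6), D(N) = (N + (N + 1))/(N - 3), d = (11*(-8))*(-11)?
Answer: -5164075/3 ≈ -1.7214e+6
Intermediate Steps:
d = 968 (d = -88*(-11) = 968)
D(N) = (1 + 2*N)/(-3 + N) (D(N) = (N + (1 + N))/(-3 + N) = (1 + 2*N)/(-3 + N))
E(o) = 14/3 + o²/2 (E(o) = 5/2 + (o*o + (1 + 2*6)/(-3 + 6))/2 = 5/2 + (o² + (1 + 12)/3)/2 = 5/2 + (o² + (⅓)*13)/2 = 5/2 + (o² + 13/3)/2 = 5/2 + (13/3 + o²)/2 = 5/2 + (13/6 + o²/2) = 14/3 + o²/2)
(E(d) - 251849) - 1938026 = ((14/3 + (½)*968²) - 251849) - 1938026 = ((14/3 + (½)*937024) - 251849) - 1938026 = ((14/3 + 468512) - 251849) - 1938026 = (1405550/3 - 251849) - 1938026 = 650003/3 - 1938026 = -5164075/3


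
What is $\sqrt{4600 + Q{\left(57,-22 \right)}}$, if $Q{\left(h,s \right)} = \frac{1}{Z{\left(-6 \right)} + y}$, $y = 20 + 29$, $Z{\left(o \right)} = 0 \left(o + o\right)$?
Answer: $\frac{\sqrt{225401}}{7} \approx 67.823$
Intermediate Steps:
$Z{\left(o \right)} = 0$ ($Z{\left(o \right)} = 0 \cdot 2 o = 0$)
$y = 49$
$Q{\left(h,s \right)} = \frac{1}{49}$ ($Q{\left(h,s \right)} = \frac{1}{0 + 49} = \frac{1}{49}$)
$\sqrt{4600 + Q{\left(57,-22 \right)}} = \sqrt{4600 + \frac{1}{49}} = \sqrt{\frac{225401}{49}} = \frac{\sqrt{225401}}{7}$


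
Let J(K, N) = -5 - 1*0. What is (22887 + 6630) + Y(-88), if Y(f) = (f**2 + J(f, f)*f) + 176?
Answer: 37877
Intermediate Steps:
J(K, N) = -5 (J(K, N) = -5 + 0 = -5)
Y(f) = 176 + f**2 - 5*f (Y(f) = (f**2 - 5*f) + 176 = 176 + f**2 - 5*f)
(22887 + 6630) + Y(-88) = (22887 + 6630) + (176 + (-88)**2 - 5*(-88)) = 29517 + (176 + 7744 + 440) = 29517 + 8360 = 37877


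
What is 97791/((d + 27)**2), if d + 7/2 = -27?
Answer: 391164/49 ≈ 7982.9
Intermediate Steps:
d = -61/2 (d = -7/2 - 27 = -61/2 ≈ -30.500)
97791/((d + 27)**2) = 97791/((-61/2 + 27)**2) = 97791/((-7/2)**2) = 97791/(49/4) = 97791*(4/49) = 391164/49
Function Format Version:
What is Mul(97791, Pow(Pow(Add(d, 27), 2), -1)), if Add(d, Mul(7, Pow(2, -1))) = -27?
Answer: Rational(391164, 49) ≈ 7982.9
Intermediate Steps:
d = Rational(-61, 2) (d = Add(Rational(-7, 2), -27) = Rational(-61, 2) ≈ -30.500)
Mul(97791, Pow(Pow(Add(d, 27), 2), -1)) = Mul(97791, Pow(Pow(Add(Rational(-61, 2), 27), 2), -1)) = Mul(97791, Pow(Pow(Rational(-7, 2), 2), -1)) = Mul(97791, Pow(Rational(49, 4), -1)) = Mul(97791, Rational(4, 49)) = Rational(391164, 49)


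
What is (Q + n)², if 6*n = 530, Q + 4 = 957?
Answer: 9759376/9 ≈ 1.0844e+6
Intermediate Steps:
Q = 953 (Q = -4 + 957 = 953)
n = 265/3 (n = (⅙)*530 = 265/3 ≈ 88.333)
(Q + n)² = (953 + 265/3)² = (3124/3)² = 9759376/9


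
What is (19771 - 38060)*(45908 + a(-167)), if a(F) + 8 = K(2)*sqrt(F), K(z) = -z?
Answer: -839465100 + 36578*I*sqrt(167) ≈ -8.3946e+8 + 4.7269e+5*I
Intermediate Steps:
a(F) = -8 - 2*sqrt(F) (a(F) = -8 + (-1*2)*sqrt(F) = -8 - 2*sqrt(F))
(19771 - 38060)*(45908 + a(-167)) = (19771 - 38060)*(45908 + (-8 - 2*I*sqrt(167))) = -18289*(45908 + (-8 - 2*I*sqrt(167))) = -18289*(45900 - 2*I*sqrt(167)) = -839465100 + 36578*I*sqrt(167)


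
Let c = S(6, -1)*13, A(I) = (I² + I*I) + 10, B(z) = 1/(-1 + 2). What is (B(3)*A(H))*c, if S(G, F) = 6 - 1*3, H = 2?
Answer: 702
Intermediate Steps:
B(z) = 1 (B(z) = 1/1 = 1)
A(I) = 10 + 2*I² (A(I) = (I² + I²) + 10 = 2*I² + 10 = 10 + 2*I²)
S(G, F) = 3 (S(G, F) = 6 - 3 = 3)
c = 39 (c = 3*13 = 39)
(B(3)*A(H))*c = (1*(10 + 2*2²))*39 = (1*(10 + 2*4))*39 = (1*(10 + 8))*39 = (1*18)*39 = 18*39 = 702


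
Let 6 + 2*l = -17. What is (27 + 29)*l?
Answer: -644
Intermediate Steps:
l = -23/2 (l = -3 + (½)*(-17) = -3 - 17/2 = -23/2 ≈ -11.500)
(27 + 29)*l = (27 + 29)*(-23/2) = 56*(-23/2) = -644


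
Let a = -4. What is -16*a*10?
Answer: 640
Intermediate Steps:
-16*a*10 = -16*(-4)*10 = 64*10 = 640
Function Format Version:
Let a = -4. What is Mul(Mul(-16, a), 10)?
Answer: 640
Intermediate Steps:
Mul(Mul(-16, a), 10) = Mul(Mul(-16, -4), 10) = Mul(64, 10) = 640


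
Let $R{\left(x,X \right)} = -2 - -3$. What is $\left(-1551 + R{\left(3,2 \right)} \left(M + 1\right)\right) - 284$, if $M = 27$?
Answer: $-1807$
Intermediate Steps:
$R{\left(x,X \right)} = 1$ ($R{\left(x,X \right)} = -2 + 3 = 1$)
$\left(-1551 + R{\left(3,2 \right)} \left(M + 1\right)\right) - 284 = \left(-1551 + 1 \left(27 + 1\right)\right) - 284 = \left(-1551 + 1 \cdot 28\right) - 284 = \left(-1551 + 28\right) - 284 = -1523 - 284 = -1807$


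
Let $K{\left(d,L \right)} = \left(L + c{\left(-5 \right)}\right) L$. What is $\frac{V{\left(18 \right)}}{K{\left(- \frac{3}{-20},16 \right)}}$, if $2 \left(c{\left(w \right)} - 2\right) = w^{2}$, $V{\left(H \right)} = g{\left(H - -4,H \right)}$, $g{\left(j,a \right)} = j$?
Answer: $\frac{11}{244} \approx 0.045082$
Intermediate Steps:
$V{\left(H \right)} = 4 + H$ ($V{\left(H \right)} = H - -4 = H + 4 = 4 + H$)
$c{\left(w \right)} = 2 + \frac{w^{2}}{2}$
$K{\left(d,L \right)} = L \left(\frac{29}{2} + L\right)$ ($K{\left(d,L \right)} = \left(L + \left(2 + \frac{\left(-5\right)^{2}}{2}\right)\right) L = \left(L + \left(2 + \frac{1}{2} \cdot 25\right)\right) L = \left(L + \left(2 + \frac{25}{2}\right)\right) L = \left(L + \frac{29}{2}\right) L = \left(\frac{29}{2} + L\right) L = L \left(\frac{29}{2} + L\right)$)
$\frac{V{\left(18 \right)}}{K{\left(- \frac{3}{-20},16 \right)}} = \frac{4 + 18}{\frac{1}{2} \cdot 16 \left(29 + 2 \cdot 16\right)} = \frac{22}{\frac{1}{2} \cdot 16 \left(29 + 32\right)} = \frac{22}{\frac{1}{2} \cdot 16 \cdot 61} = \frac{22}{488} = 22 \cdot \frac{1}{488} = \frac{11}{244}$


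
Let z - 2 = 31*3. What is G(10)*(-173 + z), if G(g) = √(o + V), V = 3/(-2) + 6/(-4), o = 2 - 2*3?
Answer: -78*I*√7 ≈ -206.37*I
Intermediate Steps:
o = -4 (o = 2 - 6 = -4)
V = -3 (V = 3*(-½) + 6*(-¼) = -3/2 - 3/2 = -3)
z = 95 (z = 2 + 31*3 = 2 + 93 = 95)
G(g) = I*√7 (G(g) = √(-4 - 3) = √(-7) = I*√7)
G(10)*(-173 + z) = (I*√7)*(-173 + 95) = (I*√7)*(-78) = -78*I*√7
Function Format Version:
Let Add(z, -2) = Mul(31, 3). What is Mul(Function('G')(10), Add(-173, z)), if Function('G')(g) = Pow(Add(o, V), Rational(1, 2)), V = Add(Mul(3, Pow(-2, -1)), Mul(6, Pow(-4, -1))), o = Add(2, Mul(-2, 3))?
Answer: Mul(-78, I, Pow(7, Rational(1, 2))) ≈ Mul(-206.37, I)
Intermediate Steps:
o = -4 (o = Add(2, -6) = -4)
V = -3 (V = Add(Mul(3, Rational(-1, 2)), Mul(6, Rational(-1, 4))) = Add(Rational(-3, 2), Rational(-3, 2)) = -3)
z = 95 (z = Add(2, Mul(31, 3)) = Add(2, 93) = 95)
Function('G')(g) = Mul(I, Pow(7, Rational(1, 2))) (Function('G')(g) = Pow(Add(-4, -3), Rational(1, 2)) = Pow(-7, Rational(1, 2)) = Mul(I, Pow(7, Rational(1, 2))))
Mul(Function('G')(10), Add(-173, z)) = Mul(Mul(I, Pow(7, Rational(1, 2))), Add(-173, 95)) = Mul(Mul(I, Pow(7, Rational(1, 2))), -78) = Mul(-78, I, Pow(7, Rational(1, 2)))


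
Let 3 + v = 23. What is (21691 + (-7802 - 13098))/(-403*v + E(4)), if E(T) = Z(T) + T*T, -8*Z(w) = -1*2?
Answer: -3164/32175 ≈ -0.098337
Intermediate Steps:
Z(w) = 1/4 (Z(w) = -(-1)*2/8 = -1/8*(-2) = 1/4)
E(T) = 1/4 + T**2 (E(T) = 1/4 + T*T = 1/4 + T**2)
v = 20 (v = -3 + 23 = 20)
(21691 + (-7802 - 13098))/(-403*v + E(4)) = (21691 + (-7802 - 13098))/(-403*20 + (1/4 + 4**2)) = (21691 - 20900)/(-8060 + (1/4 + 16)) = 791/(-8060 + 65/4) = 791/(-32175/4) = 791*(-4/32175) = -3164/32175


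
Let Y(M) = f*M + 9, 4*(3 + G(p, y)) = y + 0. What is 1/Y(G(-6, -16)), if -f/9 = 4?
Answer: 1/261 ≈ 0.0038314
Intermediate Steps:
f = -36 (f = -9*4 = -36)
G(p, y) = -3 + y/4 (G(p, y) = -3 + (y + 0)/4 = -3 + y/4)
Y(M) = 9 - 36*M (Y(M) = -36*M + 9 = 9 - 36*M)
1/Y(G(-6, -16)) = 1/(9 - 36*(-3 + (1/4)*(-16))) = 1/(9 - 36*(-3 - 4)) = 1/(9 - 36*(-7)) = 1/(9 + 252) = 1/261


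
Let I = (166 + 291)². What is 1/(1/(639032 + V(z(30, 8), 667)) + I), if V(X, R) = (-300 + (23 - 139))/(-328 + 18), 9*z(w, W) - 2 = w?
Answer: 99050168/20686528536787 ≈ 4.7881e-6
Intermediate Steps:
z(w, W) = 2/9 + w/9
I = 208849 (I = 457² = 208849)
V(X, R) = 208/155 (V(X, R) = (-300 - 116)/(-310) = -416*(-1/310) = 208/155)
1/(1/(639032 + V(z(30, 8), 667)) + I) = 1/(1/(639032 + 208/155) + 208849) = 1/(1/(99050168/155) + 208849) = 1/(155/99050168 + 208849) = 1/(20686528536787/99050168) = 99050168/20686528536787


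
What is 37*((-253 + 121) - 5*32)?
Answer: -10804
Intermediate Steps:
37*((-253 + 121) - 5*32) = 37*(-132 - 160) = 37*(-292) = -10804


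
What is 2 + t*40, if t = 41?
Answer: 1642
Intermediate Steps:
2 + t*40 = 2 + 41*40 = 2 + 1640 = 1642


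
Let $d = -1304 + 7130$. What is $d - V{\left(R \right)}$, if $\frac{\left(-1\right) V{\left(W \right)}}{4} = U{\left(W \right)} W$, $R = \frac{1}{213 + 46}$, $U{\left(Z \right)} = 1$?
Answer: $\frac{1508938}{259} \approx 5826.0$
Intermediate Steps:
$R = \frac{1}{259} \approx 0.003861$
$V{\left(W \right)} = - 4 W$ ($V{\left(W \right)} = - 4 \cdot 1 W = - 4 W$)
$d = 5826$
$d - V{\left(R \right)} = 5826 - \left(-4\right) \frac{1}{259} = 5826 - - \frac{4}{259} = 5826 + \frac{4}{259} = \frac{1508938}{259}$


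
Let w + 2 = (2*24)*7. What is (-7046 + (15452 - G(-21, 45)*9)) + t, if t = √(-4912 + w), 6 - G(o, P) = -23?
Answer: 8145 + I*√4578 ≈ 8145.0 + 67.661*I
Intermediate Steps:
w = 334 (w = -2 + (2*24)*7 = -2 + 48*7 = -2 + 336 = 334)
G(o, P) = 29 (G(o, P) = 6 - 1*(-23) = 6 + 23 = 29)
t = I*√4578 (t = √(-4912 + 334) = √(-4578) = I*√4578 ≈ 67.661*I)
(-7046 + (15452 - G(-21, 45)*9)) + t = (-7046 + (15452 - 29*9)) + I*√4578 = (-7046 + (15452 - 1*261)) + I*√4578 = (-7046 + (15452 - 261)) + I*√4578 = (-7046 + 15191) + I*√4578 = 8145 + I*√4578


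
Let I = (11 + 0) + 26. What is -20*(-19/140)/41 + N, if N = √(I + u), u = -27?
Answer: 19/287 + √10 ≈ 3.2285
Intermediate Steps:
I = 37 (I = 11 + 26 = 37)
N = √10 (N = √(37 - 27) = √10 ≈ 3.1623)
-20*(-19/140)/41 + N = -20*(-19/140)/41 + √10 = -20*(-19*1/140)/41 + √10 = -(-19)/(7*41) + √10 = -20*(-19/5740) + √10 = 19/287 + √10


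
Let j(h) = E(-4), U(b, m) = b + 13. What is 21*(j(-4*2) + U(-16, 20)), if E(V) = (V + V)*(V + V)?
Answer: 1281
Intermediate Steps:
U(b, m) = 13 + b
E(V) = 4*V**2 (E(V) = (2*V)*(2*V) = 4*V**2)
j(h) = 64 (j(h) = 4*(-4)**2 = 4*16 = 64)
21*(j(-4*2) + U(-16, 20)) = 21*(64 + (13 - 16)) = 21*(64 - 3) = 21*61 = 1281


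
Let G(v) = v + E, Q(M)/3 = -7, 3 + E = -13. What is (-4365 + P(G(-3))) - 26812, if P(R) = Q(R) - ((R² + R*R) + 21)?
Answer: -31941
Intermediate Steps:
E = -16 (E = -3 - 13 = -16)
Q(M) = -21 (Q(M) = 3*(-7) = -21)
G(v) = -16 + v (G(v) = v - 16 = -16 + v)
P(R) = -42 - 2*R² (P(R) = -21 - ((R² + R*R) + 21) = -21 - ((R² + R²) + 21) = -21 - (2*R² + 21) = -21 - (21 + 2*R²) = -21 + (-21 - 2*R²) = -42 - 2*R²)
(-4365 + P(G(-3))) - 26812 = (-4365 + (-42 - 2*(-16 - 3)²)) - 26812 = (-4365 + (-42 - 2*(-19)²)) - 26812 = (-4365 + (-42 - 2*361)) - 26812 = (-4365 + (-42 - 722)) - 26812 = (-4365 - 764) - 26812 = -5129 - 26812 = -31941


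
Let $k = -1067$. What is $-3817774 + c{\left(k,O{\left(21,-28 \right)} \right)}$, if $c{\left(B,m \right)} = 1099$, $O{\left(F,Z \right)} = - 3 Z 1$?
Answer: $-3816675$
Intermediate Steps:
$O{\left(F,Z \right)} = - 3 Z$
$-3817774 + c{\left(k,O{\left(21,-28 \right)} \right)} = -3817774 + 1099 = -3816675$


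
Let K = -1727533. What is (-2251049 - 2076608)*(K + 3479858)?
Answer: -7583461552525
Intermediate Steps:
(-2251049 - 2076608)*(K + 3479858) = (-2251049 - 2076608)*(-1727533 + 3479858) = -4327657*1752325 = -7583461552525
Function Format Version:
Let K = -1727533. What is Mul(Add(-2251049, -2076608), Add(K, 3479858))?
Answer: -7583461552525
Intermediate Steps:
Mul(Add(-2251049, -2076608), Add(K, 3479858)) = Mul(Add(-2251049, -2076608), Add(-1727533, 3479858)) = Mul(-4327657, 1752325) = -7583461552525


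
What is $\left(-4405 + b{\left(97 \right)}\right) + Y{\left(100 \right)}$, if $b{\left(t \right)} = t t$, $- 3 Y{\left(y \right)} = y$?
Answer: $\frac{14912}{3} \approx 4970.7$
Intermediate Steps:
$Y{\left(y \right)} = - \frac{y}{3}$
$b{\left(t \right)} = t^{2}$
$\left(-4405 + b{\left(97 \right)}\right) + Y{\left(100 \right)} = \left(-4405 + 97^{2}\right) - \frac{100}{3} = \left(-4405 + 9409\right) - \frac{100}{3} = 5004 - \frac{100}{3} = \frac{14912}{3}$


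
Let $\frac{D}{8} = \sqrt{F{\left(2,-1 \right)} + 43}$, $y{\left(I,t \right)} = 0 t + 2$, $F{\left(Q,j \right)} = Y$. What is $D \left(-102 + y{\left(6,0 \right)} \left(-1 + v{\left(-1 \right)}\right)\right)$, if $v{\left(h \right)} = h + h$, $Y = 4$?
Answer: $- 864 \sqrt{47} \approx -5923.3$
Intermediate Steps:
$F{\left(Q,j \right)} = 4$
$y{\left(I,t \right)} = 2$ ($y{\left(I,t \right)} = 0 + 2 = 2$)
$v{\left(h \right)} = 2 h$
$D = 8 \sqrt{47}$ ($D = 8 \sqrt{4 + 43} = 8 \sqrt{47} \approx 54.845$)
$D \left(-102 + y{\left(6,0 \right)} \left(-1 + v{\left(-1 \right)}\right)\right) = 8 \sqrt{47} \left(-102 + 2 \left(-1 + 2 \left(-1\right)\right)\right) = 8 \sqrt{47} \left(-102 + 2 \left(-1 - 2\right)\right) = 8 \sqrt{47} \left(-102 + 2 \left(-3\right)\right) = 8 \sqrt{47} \left(-102 - 6\right) = 8 \sqrt{47} \left(-108\right) = - 864 \sqrt{47}$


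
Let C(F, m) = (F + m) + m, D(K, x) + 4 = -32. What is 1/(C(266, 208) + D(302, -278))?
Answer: 1/646 ≈ 0.0015480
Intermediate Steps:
D(K, x) = -36 (D(K, x) = -4 - 32 = -36)
C(F, m) = F + 2*m
1/(C(266, 208) + D(302, -278)) = 1/((266 + 2*208) - 36) = 1/((266 + 416) - 36) = 1/(682 - 36) = 1/646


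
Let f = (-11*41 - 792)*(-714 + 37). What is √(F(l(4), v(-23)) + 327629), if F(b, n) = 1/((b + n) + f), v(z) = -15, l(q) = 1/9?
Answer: √18791938465858551710/7573465 ≈ 572.39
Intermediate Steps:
l(q) = ⅑
f = 841511 (f = (-451 - 792)*(-677) = -1243*(-677) = 841511)
F(b, n) = 1/(841511 + b + n) (F(b, n) = 1/((b + n) + 841511) = 1/(841511 + b + n))
√(F(l(4), v(-23)) + 327629) = √(1/(841511 + ⅑ - 15) + 327629) = √(1/(7573465/9) + 327629) = √(9/7573465 + 327629) = √(2481286764494/7573465) = √18791938465858551710/7573465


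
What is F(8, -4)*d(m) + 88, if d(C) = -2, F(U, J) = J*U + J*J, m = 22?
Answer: 120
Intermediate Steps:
F(U, J) = J² + J*U (F(U, J) = J*U + J² = J² + J*U)
F(8, -4)*d(m) + 88 = -4*(-4 + 8)*(-2) + 88 = -4*4*(-2) + 88 = -16*(-2) + 88 = 32 + 88 = 120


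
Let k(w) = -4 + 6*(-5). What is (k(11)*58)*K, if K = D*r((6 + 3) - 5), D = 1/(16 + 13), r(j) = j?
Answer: -272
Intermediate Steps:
k(w) = -34 (k(w) = -4 - 30 = -34)
D = 1/29 ≈ 0.034483
K = 4/29 (K = ((6 + 3) - 5)/29 = (9 - 5)/29 = (1/29)*4 = 4/29 ≈ 0.13793)
(k(11)*58)*K = -34*58*(4/29) = -1972*4/29 = -272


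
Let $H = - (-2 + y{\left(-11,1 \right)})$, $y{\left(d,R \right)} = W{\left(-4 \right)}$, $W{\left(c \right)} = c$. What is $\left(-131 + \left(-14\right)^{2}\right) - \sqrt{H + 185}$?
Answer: $65 - \sqrt{191} \approx 51.18$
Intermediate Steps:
$y{\left(d,R \right)} = -4$
$H = 6$ ($H = - (-2 - 4) = \left(-1\right) \left(-6\right) = 6$)
$\left(-131 + \left(-14\right)^{2}\right) - \sqrt{H + 185} = \left(-131 + \left(-14\right)^{2}\right) - \sqrt{6 + 185} = \left(-131 + 196\right) - \sqrt{191} = 65 - \sqrt{191}$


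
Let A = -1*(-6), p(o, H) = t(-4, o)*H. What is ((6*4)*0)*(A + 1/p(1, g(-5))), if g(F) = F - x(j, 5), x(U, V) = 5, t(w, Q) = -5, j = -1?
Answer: 0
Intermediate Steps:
g(F) = -5 + F (g(F) = F - 1*5 = F - 5 = -5 + F)
p(o, H) = -5*H
A = 6
((6*4)*0)*(A + 1/p(1, g(-5))) = ((6*4)*0)*(6 + 1/(-5*(-5 - 5))) = (24*0)*(6 + 1/(-5*(-10))) = 0*(6 + 1/50) = 0*(301/50) = 0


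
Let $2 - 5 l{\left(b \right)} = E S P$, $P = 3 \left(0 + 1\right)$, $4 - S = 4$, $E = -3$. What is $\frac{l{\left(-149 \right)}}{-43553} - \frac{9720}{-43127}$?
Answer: $\frac{2116589546}{9391551155} \approx 0.22537$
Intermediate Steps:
$S = 0$ ($S = 4 - 4 = 0$)
$P = 3$ ($P = 3 \cdot 1 = 3$)
$l{\left(b \right)} = \frac{2}{5}$ ($l{\left(b \right)} = \frac{2}{5} - \frac{\left(-3\right) 0 \cdot 3}{5} = \frac{2}{5} - \frac{0 \cdot 3}{5} = \frac{2}{5} - 0 = \frac{2}{5} + 0 = \frac{2}{5}$)
$\frac{l{\left(-149 \right)}}{-43553} - \frac{9720}{-43127} = \frac{2}{5 \left(-43553\right)} - \frac{9720}{-43127} = \frac{2}{5} \left(- \frac{1}{43553}\right) - - \frac{9720}{43127} = - \frac{2}{217765} + \frac{9720}{43127} = \frac{2116589546}{9391551155}$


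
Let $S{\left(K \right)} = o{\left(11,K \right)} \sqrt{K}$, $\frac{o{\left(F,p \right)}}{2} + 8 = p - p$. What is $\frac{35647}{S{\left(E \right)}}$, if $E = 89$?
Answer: $- \frac{35647 \sqrt{89}}{1424} \approx -236.16$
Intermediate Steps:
$o{\left(F,p \right)} = -16$ ($o{\left(F,p \right)} = -16 + 2 \left(p - p\right) = -16 + 2 \cdot 0 = -16 + 0 = -16$)
$S{\left(K \right)} = - 16 \sqrt{K}$
$\frac{35647}{S{\left(E \right)}} = \frac{35647}{\left(-16\right) \sqrt{89}} = 35647 \left(- \frac{\sqrt{89}}{1424}\right) = - \frac{35647 \sqrt{89}}{1424}$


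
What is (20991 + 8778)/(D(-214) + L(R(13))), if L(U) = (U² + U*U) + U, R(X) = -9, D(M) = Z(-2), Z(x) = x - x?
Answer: 9923/51 ≈ 194.57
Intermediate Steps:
Z(x) = 0
D(M) = 0
L(U) = U + 2*U² (L(U) = (U² + U²) + U = 2*U² + U = U + 2*U²)
(20991 + 8778)/(D(-214) + L(R(13))) = (20991 + 8778)/(0 - 9*(1 + 2*(-9))) = 29769/(0 - 9*(1 - 18)) = 29769/(0 - 9*(-17)) = 29769/(0 + 153) = 29769/153 = 29769*(1/153) = 9923/51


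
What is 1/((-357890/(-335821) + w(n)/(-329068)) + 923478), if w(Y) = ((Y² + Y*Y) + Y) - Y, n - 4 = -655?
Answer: 55253972414/51025744500733531 ≈ 1.0829e-6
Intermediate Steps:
n = -651 (n = 4 - 655 = -651)
w(Y) = 2*Y² (w(Y) = ((Y² + Y²) + Y) - Y = (2*Y² + Y) - Y = (Y + 2*Y²) - Y = 2*Y²)
1/((-357890/(-335821) + w(n)/(-329068)) + 923478) = 1/((-357890/(-335821) + (2*(-651)²)/(-329068)) + 923478) = 1/((-357890*(-1/335821) + (2*423801)*(-1/329068)) + 923478) = 1/((357890/335821 + 847602*(-1/329068)) + 923478) = 1/((357890/335821 - 423801/164534) + 923478) = 1/(-83436202361/55253972414 + 923478) = 1/(51025744500733531/55253972414) = 55253972414/51025744500733531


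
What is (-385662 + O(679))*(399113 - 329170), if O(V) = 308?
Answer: -26952814822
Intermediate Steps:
(-385662 + O(679))*(399113 - 329170) = (-385662 + 308)*(399113 - 329170) = -385354*69943 = -26952814822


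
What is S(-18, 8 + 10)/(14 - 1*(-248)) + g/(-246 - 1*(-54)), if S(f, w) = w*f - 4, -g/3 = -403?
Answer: -63289/8384 ≈ -7.5488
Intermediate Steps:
g = 1209 (g = -3*(-403) = 1209)
S(f, w) = -4 + f*w (S(f, w) = f*w - 4 = -4 + f*w)
S(-18, 8 + 10)/(14 - 1*(-248)) + g/(-246 - 1*(-54)) = (-4 - 18*(8 + 10))/(14 - 1*(-248)) + 1209/(-246 - 1*(-54)) = (-4 - 18*18)/(14 + 248) + 1209/(-246 + 54) = (-4 - 324)/262 + 1209/(-192) = -328*1/262 + 1209*(-1/192) = -164/131 - 403/64 = -63289/8384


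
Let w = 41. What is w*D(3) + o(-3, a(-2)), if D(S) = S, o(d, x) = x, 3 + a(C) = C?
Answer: 118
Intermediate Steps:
a(C) = -3 + C
w*D(3) + o(-3, a(-2)) = 41*3 + (-3 - 2) = 123 - 5 = 118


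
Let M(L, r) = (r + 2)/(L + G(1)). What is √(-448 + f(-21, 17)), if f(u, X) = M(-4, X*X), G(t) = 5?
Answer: I*√157 ≈ 12.53*I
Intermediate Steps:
M(L, r) = (2 + r)/(5 + L) (M(L, r) = (r + 2)/(L + 5) = (2 + r)/(5 + L))
f(u, X) = 2 + X² (f(u, X) = (2 + X*X)/(5 - 4) = (2 + X²)/1 = 1*(2 + X²) = 2 + X²)
√(-448 + f(-21, 17)) = √(-448 + (2 + 17²)) = √(-448 + (2 + 289)) = √(-448 + 291) = √(-157) = I*√157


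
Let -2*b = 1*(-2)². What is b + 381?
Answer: 379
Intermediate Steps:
b = -2 (b = -(-2)²/2 = -4/2 = -½*4 = -2)
b + 381 = -2 + 381 = 379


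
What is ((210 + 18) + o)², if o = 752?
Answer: 960400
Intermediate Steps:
((210 + 18) + o)² = ((210 + 18) + 752)² = (228 + 752)² = 980² = 960400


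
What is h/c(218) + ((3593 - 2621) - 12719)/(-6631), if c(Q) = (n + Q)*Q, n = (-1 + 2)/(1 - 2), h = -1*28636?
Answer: 182909133/156843043 ≈ 1.1662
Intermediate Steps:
h = -28636
n = -1 (n = 1/(-1) = 1*(-1) = -1)
c(Q) = Q*(-1 + Q) (c(Q) = (-1 + Q)*Q = Q*(-1 + Q))
h/c(218) + ((3593 - 2621) - 12719)/(-6631) = -28636*1/(218*(-1 + 218)) + ((3593 - 2621) - 12719)/(-6631) = -28636/(218*217) + (972 - 12719)*(-1/6631) = -28636/47306 - 11747*(-1/6631) = -28636*1/47306 + 11747/6631 = -14318/23653 + 11747/6631 = 182909133/156843043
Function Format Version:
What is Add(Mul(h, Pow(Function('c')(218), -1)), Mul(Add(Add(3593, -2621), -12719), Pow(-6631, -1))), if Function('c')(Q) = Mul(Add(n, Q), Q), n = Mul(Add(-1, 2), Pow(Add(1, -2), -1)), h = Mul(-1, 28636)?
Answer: Rational(182909133, 156843043) ≈ 1.1662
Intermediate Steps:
h = -28636
n = -1 (n = Mul(1, Pow(-1, -1)) = Mul(1, -1) = -1)
Function('c')(Q) = Mul(Q, Add(-1, Q)) (Function('c')(Q) = Mul(Add(-1, Q), Q) = Mul(Q, Add(-1, Q)))
Add(Mul(h, Pow(Function('c')(218), -1)), Mul(Add(Add(3593, -2621), -12719), Pow(-6631, -1))) = Add(Mul(-28636, Pow(Mul(218, Add(-1, 218)), -1)), Mul(Add(Add(3593, -2621), -12719), Pow(-6631, -1))) = Add(Mul(-28636, Pow(Mul(218, 217), -1)), Mul(Add(972, -12719), Rational(-1, 6631))) = Add(Mul(-28636, Pow(47306, -1)), Mul(-11747, Rational(-1, 6631))) = Add(Mul(-28636, Rational(1, 47306)), Rational(11747, 6631)) = Add(Rational(-14318, 23653), Rational(11747, 6631)) = Rational(182909133, 156843043)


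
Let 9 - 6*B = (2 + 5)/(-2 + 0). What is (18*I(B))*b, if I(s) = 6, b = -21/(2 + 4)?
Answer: -378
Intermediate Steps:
b = -7/2 (b = -21/6 = -21*⅙ = -7/2 ≈ -3.5000)
B = 25/12 (B = 3/2 - (2 + 5)/(6*(-2 + 0)) = 3/2 - 7/(6*(-2)) = 3/2 - 7*(-1)/(6*2) = 3/2 - ⅙*(-7/2) = 3/2 + 7/12 = 25/12 ≈ 2.0833)
(18*I(B))*b = (18*6)*(-7/2) = 108*(-7/2) = -378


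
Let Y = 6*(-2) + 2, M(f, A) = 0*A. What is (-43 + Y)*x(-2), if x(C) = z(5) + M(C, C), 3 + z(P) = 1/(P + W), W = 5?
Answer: 1537/10 ≈ 153.70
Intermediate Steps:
M(f, A) = 0
Y = -10 (Y = -12 + 2 = -10)
z(P) = -3 + 1/(5 + P) (z(P) = -3 + 1/(P + 5) = -3 + 1/(5 + P))
x(C) = -29/10 (x(C) = (-14 - 3*5)/(5 + 5) + 0 = (-14 - 15)/10 + 0 = (⅒)*(-29) + 0 = -29/10 + 0 = -29/10)
(-43 + Y)*x(-2) = (-43 - 10)*(-29/10) = -53*(-29/10) = 1537/10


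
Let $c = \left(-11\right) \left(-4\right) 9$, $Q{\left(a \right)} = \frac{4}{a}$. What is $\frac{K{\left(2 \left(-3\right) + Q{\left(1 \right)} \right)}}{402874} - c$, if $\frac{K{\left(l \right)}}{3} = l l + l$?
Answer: $- \frac{79769049}{201437} \approx -396.0$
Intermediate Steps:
$K{\left(l \right)} = 3 l + 3 l^{2}$ ($K{\left(l \right)} = 3 \left(l l + l\right) = 3 \left(l^{2} + l\right) = 3 \left(l + l^{2}\right) = 3 l + 3 l^{2}$)
$c = 396$ ($c = 44 \cdot 9 = 396$)
$\frac{K{\left(2 \left(-3\right) + Q{\left(1 \right)} \right)}}{402874} - c = \frac{3 \left(2 \left(-3\right) + \frac{4}{1}\right) \left(1 + \left(2 \left(-3\right) + \frac{4}{1}\right)\right)}{402874} - 396 = 3 \left(-6 + 4 \cdot 1\right) \left(1 + \left(-6 + 4 \cdot 1\right)\right) \frac{1}{402874} - 396 = 3 \left(-6 + 4\right) \left(1 + \left(-6 + 4\right)\right) \frac{1}{402874} - 396 = 3 \left(-2\right) \left(1 - 2\right) \frac{1}{402874} - 396 = 3 \left(-2\right) \left(-1\right) \frac{1}{402874} - 396 = 6 \cdot \frac{1}{402874} - 396 = \frac{3}{201437} - 396 = - \frac{79769049}{201437}$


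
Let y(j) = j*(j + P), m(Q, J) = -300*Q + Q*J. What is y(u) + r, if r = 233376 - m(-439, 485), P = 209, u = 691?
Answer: 936491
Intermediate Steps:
m(Q, J) = -300*Q + J*Q
y(j) = j*(209 + j) (y(j) = j*(j + 209) = j*(209 + j))
r = 314591 (r = 233376 - (-439)*(-300 + 485) = 233376 - (-439)*185 = 233376 - 1*(-81215) = 233376 + 81215 = 314591)
y(u) + r = 691*(209 + 691) + 314591 = 691*900 + 314591 = 621900 + 314591 = 936491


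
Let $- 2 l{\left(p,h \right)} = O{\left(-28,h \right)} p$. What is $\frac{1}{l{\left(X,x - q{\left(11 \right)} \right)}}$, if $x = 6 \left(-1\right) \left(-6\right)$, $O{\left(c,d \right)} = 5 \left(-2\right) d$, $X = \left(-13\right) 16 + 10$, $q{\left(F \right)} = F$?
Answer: $- \frac{1}{24750} \approx -4.0404 \cdot 10^{-5}$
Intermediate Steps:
$X = -198$ ($X = -208 + 10 = -198$)
$O{\left(c,d \right)} = - 10 d$
$x = 36$ ($x = \left(-6\right) \left(-6\right) = 36$)
$l{\left(p,h \right)} = 5 h p$ ($l{\left(p,h \right)} = - \frac{- 10 h p}{2} = - \frac{\left(-10\right) h p}{2} = 5 h p$)
$\frac{1}{l{\left(X,x - q{\left(11 \right)} \right)}} = \frac{1}{5 \left(36 - 11\right) \left(-198\right)} = \frac{1}{5 \cdot 25 \left(-198\right)} = \frac{1}{-24750} = - \frac{1}{24750}$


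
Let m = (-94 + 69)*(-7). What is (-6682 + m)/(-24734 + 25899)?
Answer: -6507/1165 ≈ -5.5854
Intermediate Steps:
m = 175 (m = -25*(-7) = 175)
(-6682 + m)/(-24734 + 25899) = (-6682 + 175)/(-24734 + 25899) = -6507/1165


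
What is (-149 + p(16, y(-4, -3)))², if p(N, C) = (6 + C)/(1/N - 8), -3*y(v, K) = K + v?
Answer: 3268294561/145161 ≈ 22515.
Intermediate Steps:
y(v, K) = -K/3 - v/3 (y(v, K) = -(K + v)/3 = -K/3 - v/3)
p(N, C) = (6 + C)/(-8 + 1/N)
(-149 + p(16, y(-4, -3)))² = (-149 - 1*16*(6 + (-⅓*(-3) - ⅓*(-4)))/(-1 + 8*16))² = (-149 - 1*16*(6 + (1 + 4/3))/(-1 + 128))² = (-149 - 1*16*(6 + 7/3)/127)² = (-149 - 1*16*1/127*25/3)² = (-149 - 400/381)² = (-57169/381)² = 3268294561/145161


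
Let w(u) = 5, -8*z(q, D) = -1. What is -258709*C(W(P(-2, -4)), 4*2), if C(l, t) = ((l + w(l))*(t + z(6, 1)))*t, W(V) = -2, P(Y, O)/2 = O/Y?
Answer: -50448255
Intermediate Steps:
z(q, D) = 1/8 (z(q, D) = -1/8*(-1) = 1/8)
P(Y, O) = 2*O/Y (P(Y, O) = 2*(O/Y) = 2*O/Y)
C(l, t) = t*(5 + l)*(1/8 + t) (C(l, t) = ((l + 5)*(t + 1/8))*t = ((5 + l)*(1/8 + t))*t = t*(5 + l)*(1/8 + t))
-258709*C(W(P(-2, -4)), 4*2) = -258709*4*2*(5 - 2 + 40*(4*2) + 8*(-2)*(4*2))/8 = -258709*8*(5 - 2 + 40*8 + 8*(-2)*8)/8 = -258709*8*(5 - 2 + 320 - 128)/8 = -258709*8*195/8 = -258709*195 = -50448255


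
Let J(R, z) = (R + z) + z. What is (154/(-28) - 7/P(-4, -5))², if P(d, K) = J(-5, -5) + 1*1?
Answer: 25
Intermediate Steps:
J(R, z) = R + 2*z
P(d, K) = -14 (P(d, K) = (-5 + 2*(-5)) + 1*1 = (-5 - 10) + 1 = -15 + 1 = -14)
(154/(-28) - 7/P(-4, -5))² = (154/(-28) - 7/(-14))² = (154*(-1/28) - 7*(-1/14))² = (-11/2 + ½)² = (-5)² = 25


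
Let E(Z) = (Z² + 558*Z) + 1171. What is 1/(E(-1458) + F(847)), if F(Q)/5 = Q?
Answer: 1/1317606 ≈ 7.5895e-7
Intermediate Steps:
E(Z) = 1171 + Z² + 558*Z
F(Q) = 5*Q
1/(E(-1458) + F(847)) = 1/((1171 + (-1458)² + 558*(-1458)) + 5*847) = 1/((1171 + 2125764 - 813564) + 4235) = 1/(1313371 + 4235) = 1/1317606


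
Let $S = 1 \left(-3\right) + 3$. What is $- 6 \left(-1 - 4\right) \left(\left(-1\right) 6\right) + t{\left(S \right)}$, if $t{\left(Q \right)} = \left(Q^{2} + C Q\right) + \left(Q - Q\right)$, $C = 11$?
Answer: $-180$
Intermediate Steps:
$S = 0$ ($S = -3 + 3 = 0$)
$t{\left(Q \right)} = Q^{2} + 11 Q$ ($t{\left(Q \right)} = \left(Q^{2} + 11 Q\right) + \left(Q - Q\right) = \left(Q^{2} + 11 Q\right) + 0 = Q^{2} + 11 Q$)
$- 6 \left(-1 - 4\right) \left(\left(-1\right) 6\right) + t{\left(S \right)} = - 6 \left(-1 - 4\right) \left(\left(-1\right) 6\right) + 0 \left(11 + 0\right) = \left(-6\right) \left(-5\right) \left(-6\right) + 0 \cdot 11 = 30 \left(-6\right) + 0 = -180 + 0 = -180$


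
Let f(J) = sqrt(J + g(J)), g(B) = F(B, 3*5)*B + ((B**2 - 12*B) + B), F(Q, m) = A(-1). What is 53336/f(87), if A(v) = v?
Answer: 26668*sqrt(1653)/1653 ≈ 655.92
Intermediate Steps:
F(Q, m) = -1
g(B) = B**2 - 12*B (g(B) = -B + ((B**2 - 12*B) + B) = -B + (B**2 - 11*B) = B**2 - 12*B)
f(J) = sqrt(J + J*(-12 + J))
53336/f(87) = 53336/(sqrt(87*(-11 + 87))) = 53336/(sqrt(87*76)) = 53336/(sqrt(6612)) = 53336/((2*sqrt(1653))) = 53336*(sqrt(1653)/3306) = 26668*sqrt(1653)/1653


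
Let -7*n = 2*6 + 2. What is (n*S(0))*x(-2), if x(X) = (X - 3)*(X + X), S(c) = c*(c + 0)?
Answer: 0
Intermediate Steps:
S(c) = c² (S(c) = c*c = c²)
n = -2 (n = -(2*6 + 2)/7 = -(12 + 2)/7 = -⅐*14 = -2)
x(X) = 2*X*(-3 + X) (x(X) = (-3 + X)*(2*X) = 2*X*(-3 + X))
(n*S(0))*x(-2) = (-2*0²)*(2*(-2)*(-3 - 2)) = (-2*0)*(2*(-2)*(-5)) = 0*20 = 0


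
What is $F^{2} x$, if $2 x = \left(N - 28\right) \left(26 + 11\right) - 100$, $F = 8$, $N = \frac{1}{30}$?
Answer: $- \frac{544688}{15} \approx -36313.0$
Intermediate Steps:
$N = \frac{1}{30} \approx 0.033333$
$x = - \frac{34043}{60}$ ($x = \frac{\left(\frac{1}{30} - 28\right) \left(26 + 11\right) - 100}{2} = \frac{\left(- \frac{839}{30}\right) 37 - 100}{2} = \frac{- \frac{31043}{30} - 100}{2} = \frac{1}{2} \left(- \frac{34043}{30}\right) = - \frac{34043}{60} \approx -567.38$)
$F^{2} x = 8^{2} \left(- \frac{34043}{60}\right) = 64 \left(- \frac{34043}{60}\right) = - \frac{544688}{15}$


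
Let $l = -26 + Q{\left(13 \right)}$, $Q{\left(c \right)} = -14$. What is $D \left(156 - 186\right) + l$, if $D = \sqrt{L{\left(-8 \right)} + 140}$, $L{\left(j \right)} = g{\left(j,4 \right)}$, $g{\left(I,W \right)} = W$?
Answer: $-400$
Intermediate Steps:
$L{\left(j \right)} = 4$
$D = 12$ ($D = \sqrt{4 + 140} = \sqrt{144} = 12$)
$l = -40$ ($l = -26 - 14 = -40$)
$D \left(156 - 186\right) + l = 12 \left(156 - 186\right) - 40 = 12 \left(-30\right) - 40 = -360 - 40 = -400$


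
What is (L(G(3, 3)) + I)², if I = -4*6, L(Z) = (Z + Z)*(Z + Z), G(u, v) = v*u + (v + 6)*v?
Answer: 26625600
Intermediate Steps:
G(u, v) = u*v + v*(6 + v) (G(u, v) = u*v + (6 + v)*v = u*v + v*(6 + v))
L(Z) = 4*Z² (L(Z) = (2*Z)*(2*Z) = 4*Z²)
I = -24
(L(G(3, 3)) + I)² = (4*(3*(6 + 3 + 3))² - 24)² = (4*(3*12)² - 24)² = (4*36² - 24)² = (4*1296 - 24)² = (5184 - 24)² = 5160² = 26625600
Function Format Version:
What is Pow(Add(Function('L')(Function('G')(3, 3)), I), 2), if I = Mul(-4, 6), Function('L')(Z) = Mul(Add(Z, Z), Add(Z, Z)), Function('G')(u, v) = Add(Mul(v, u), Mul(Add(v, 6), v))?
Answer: 26625600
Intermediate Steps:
Function('G')(u, v) = Add(Mul(u, v), Mul(v, Add(6, v))) (Function('G')(u, v) = Add(Mul(u, v), Mul(Add(6, v), v)) = Add(Mul(u, v), Mul(v, Add(6, v))))
Function('L')(Z) = Mul(4, Pow(Z, 2)) (Function('L')(Z) = Mul(Mul(2, Z), Mul(2, Z)) = Mul(4, Pow(Z, 2)))
I = -24
Pow(Add(Function('L')(Function('G')(3, 3)), I), 2) = Pow(Add(Mul(4, Pow(Mul(3, Add(6, 3, 3)), 2)), -24), 2) = Pow(Add(Mul(4, Pow(Mul(3, 12), 2)), -24), 2) = Pow(Add(Mul(4, Pow(36, 2)), -24), 2) = Pow(Add(Mul(4, 1296), -24), 2) = Pow(Add(5184, -24), 2) = Pow(5160, 2) = 26625600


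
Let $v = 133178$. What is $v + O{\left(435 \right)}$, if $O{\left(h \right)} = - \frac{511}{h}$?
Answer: $\frac{57931919}{435} \approx 1.3318 \cdot 10^{5}$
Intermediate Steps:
$v + O{\left(435 \right)} = 133178 - \frac{511}{435} = \frac{57931919}{435}$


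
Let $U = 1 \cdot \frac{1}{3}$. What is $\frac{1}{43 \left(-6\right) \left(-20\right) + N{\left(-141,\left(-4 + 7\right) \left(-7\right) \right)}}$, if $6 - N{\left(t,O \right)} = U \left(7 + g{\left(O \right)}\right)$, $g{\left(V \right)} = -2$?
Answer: $\frac{3}{15493} \approx 0.00019364$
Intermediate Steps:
$U = \frac{1}{3}$ ($U = 1 \cdot \frac{1}{3} = \frac{1}{3} \approx 0.33333$)
$N{\left(t,O \right)} = \frac{13}{3}$ ($N{\left(t,O \right)} = 6 - \frac{7 - 2}{3} = 6 - \frac{1}{3} \cdot 5 = 6 - \frac{5}{3} = \frac{13}{3}$)
$\frac{1}{43 \left(-6\right) \left(-20\right) + N{\left(-141,\left(-4 + 7\right) \left(-7\right) \right)}} = \frac{1}{43 \left(-6\right) \left(-20\right) + \frac{13}{3}} = \frac{1}{\left(-258\right) \left(-20\right) + \frac{13}{3}} = \frac{1}{5160 + \frac{13}{3}} = \frac{1}{\frac{15493}{3}} = \frac{3}{15493}$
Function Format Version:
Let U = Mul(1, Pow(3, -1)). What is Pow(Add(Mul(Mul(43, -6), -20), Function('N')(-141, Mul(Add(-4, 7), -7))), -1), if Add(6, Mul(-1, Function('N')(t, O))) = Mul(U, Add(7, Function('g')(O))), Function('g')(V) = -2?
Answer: Rational(3, 15493) ≈ 0.00019364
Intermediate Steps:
U = Rational(1, 3) (U = Mul(1, Rational(1, 3)) = Rational(1, 3) ≈ 0.33333)
Function('N')(t, O) = Rational(13, 3) (Function('N')(t, O) = Add(6, Mul(-1, Mul(Rational(1, 3), Add(7, -2)))) = Add(6, Mul(-1, Mul(Rational(1, 3), 5))) = Add(6, Mul(-1, Rational(5, 3))) = Add(6, Rational(-5, 3)) = Rational(13, 3))
Pow(Add(Mul(Mul(43, -6), -20), Function('N')(-141, Mul(Add(-4, 7), -7))), -1) = Pow(Add(Mul(Mul(43, -6), -20), Rational(13, 3)), -1) = Pow(Add(Mul(-258, -20), Rational(13, 3)), -1) = Pow(Add(5160, Rational(13, 3)), -1) = Pow(Rational(15493, 3), -1) = Rational(3, 15493)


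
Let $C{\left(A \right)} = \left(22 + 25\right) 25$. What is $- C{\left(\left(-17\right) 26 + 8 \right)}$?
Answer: $-1175$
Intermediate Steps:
$C{\left(A \right)} = 1175$ ($C{\left(A \right)} = 47 \cdot 25 = 1175$)
$- C{\left(\left(-17\right) 26 + 8 \right)} = \left(-1\right) 1175 = -1175$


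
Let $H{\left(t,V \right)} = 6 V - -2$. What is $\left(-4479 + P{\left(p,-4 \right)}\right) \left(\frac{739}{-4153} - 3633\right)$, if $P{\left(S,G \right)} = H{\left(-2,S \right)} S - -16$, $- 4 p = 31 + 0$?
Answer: $\frac{124273382915}{8306} \approx 1.4962 \cdot 10^{7}$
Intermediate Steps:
$H{\left(t,V \right)} = 2 + 6 V$ ($H{\left(t,V \right)} = 6 V + 2 = 2 + 6 V$)
$p = - \frac{31}{4}$ ($p = - \frac{31 + 0}{4} = \left(- \frac{1}{4}\right) 31 = - \frac{31}{4} \approx -7.75$)
$P{\left(S,G \right)} = 16 + S \left(2 + 6 S\right)$ ($P{\left(S,G \right)} = \left(2 + 6 S\right) S - -16 = S \left(2 + 6 S\right) + 16 = 16 + S \left(2 + 6 S\right)$)
$\left(-4479 + P{\left(p,-4 \right)}\right) \left(\frac{739}{-4153} - 3633\right) = \left(-4479 + \left(16 + 2 \left(- \frac{31}{4}\right) \left(1 + 3 \left(- \frac{31}{4}\right)\right)\right)\right) \left(\frac{739}{-4153} - 3633\right) = \left(-4479 + \left(16 + 2 \left(- \frac{31}{4}\right) \left(1 - \frac{93}{4}\right)\right)\right) \left(739 \left(- \frac{1}{4153}\right) - 3633\right) = \left(-4479 + \left(16 + 2 \left(- \frac{31}{4}\right) \left(- \frac{89}{4}\right)\right)\right) \left(- \frac{739}{4153} - 3633\right) = \left(-4479 + \left(16 + \frac{2759}{8}\right)\right) \left(- \frac{15088588}{4153}\right) = \left(-4479 + \frac{2887}{8}\right) \left(- \frac{15088588}{4153}\right) = \left(- \frac{32945}{8}\right) \left(- \frac{15088588}{4153}\right) = \frac{124273382915}{8306}$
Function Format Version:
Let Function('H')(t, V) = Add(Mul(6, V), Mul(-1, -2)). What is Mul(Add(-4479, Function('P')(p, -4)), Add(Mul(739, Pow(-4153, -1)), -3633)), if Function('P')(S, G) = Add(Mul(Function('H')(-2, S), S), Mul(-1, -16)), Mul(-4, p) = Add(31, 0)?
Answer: Rational(124273382915, 8306) ≈ 1.4962e+7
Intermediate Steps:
Function('H')(t, V) = Add(2, Mul(6, V)) (Function('H')(t, V) = Add(Mul(6, V), 2) = Add(2, Mul(6, V)))
p = Rational(-31, 4) (p = Mul(Rational(-1, 4), Add(31, 0)) = Mul(Rational(-1, 4), 31) = Rational(-31, 4) ≈ -7.7500)
Function('P')(S, G) = Add(16, Mul(S, Add(2, Mul(6, S)))) (Function('P')(S, G) = Add(Mul(Add(2, Mul(6, S)), S), Mul(-1, -16)) = Add(Mul(S, Add(2, Mul(6, S))), 16) = Add(16, Mul(S, Add(2, Mul(6, S)))))
Mul(Add(-4479, Function('P')(p, -4)), Add(Mul(739, Pow(-4153, -1)), -3633)) = Mul(Add(-4479, Add(16, Mul(2, Rational(-31, 4), Add(1, Mul(3, Rational(-31, 4)))))), Add(Mul(739, Pow(-4153, -1)), -3633)) = Mul(Add(-4479, Add(16, Mul(2, Rational(-31, 4), Add(1, Rational(-93, 4))))), Add(Mul(739, Rational(-1, 4153)), -3633)) = Mul(Add(-4479, Add(16, Mul(2, Rational(-31, 4), Rational(-89, 4)))), Add(Rational(-739, 4153), -3633)) = Mul(Add(-4479, Add(16, Rational(2759, 8))), Rational(-15088588, 4153)) = Mul(Add(-4479, Rational(2887, 8)), Rational(-15088588, 4153)) = Mul(Rational(-32945, 8), Rational(-15088588, 4153)) = Rational(124273382915, 8306)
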